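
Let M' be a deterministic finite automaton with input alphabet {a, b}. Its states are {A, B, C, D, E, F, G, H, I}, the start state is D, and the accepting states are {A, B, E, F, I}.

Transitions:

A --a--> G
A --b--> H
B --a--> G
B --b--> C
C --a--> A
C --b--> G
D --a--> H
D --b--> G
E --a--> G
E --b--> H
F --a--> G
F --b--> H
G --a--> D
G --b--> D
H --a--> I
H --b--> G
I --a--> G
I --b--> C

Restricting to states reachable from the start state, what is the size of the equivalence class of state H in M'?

Reachable states from the start: {A,C,D,G,H,I}. Unreachable: {B,E,F} — drop them.
P0 = {A,I} | {C,D,G,H}.
Refine {C,D,G,H} on symbol a: members go to different blocks, giving {C,H} and {D,G}.
Refine {D,G} on symbol a: members go to different blocks, giving {D} and {G}.
Stable partition: {A,I} | {C,H} | {D} | {G} — 4 equivalence classes.
State H belongs to the block {C,H}, which has 2 states.

2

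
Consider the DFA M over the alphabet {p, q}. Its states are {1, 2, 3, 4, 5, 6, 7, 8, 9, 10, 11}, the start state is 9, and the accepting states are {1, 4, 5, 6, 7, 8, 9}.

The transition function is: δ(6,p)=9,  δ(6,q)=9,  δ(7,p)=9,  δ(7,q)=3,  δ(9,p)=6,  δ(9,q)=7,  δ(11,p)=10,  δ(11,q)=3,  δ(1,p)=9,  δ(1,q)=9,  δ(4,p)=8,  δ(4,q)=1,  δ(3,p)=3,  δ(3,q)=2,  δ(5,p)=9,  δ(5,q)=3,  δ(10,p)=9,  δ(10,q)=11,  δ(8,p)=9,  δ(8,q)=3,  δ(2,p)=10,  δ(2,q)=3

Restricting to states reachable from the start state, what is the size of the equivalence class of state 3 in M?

Reachable states from the start: {2,3,6,7,9,10,11}. Unreachable: {1,4,5,8} — drop them.
Start with accepting vs non-accepting: {6,7,9} | {2,3,10,11}.
Split {6,7,9} by δ(·,q) → {6,9} and {7}.
On input q, block {6,9} splits into {6} and {9}.
Refine {2,3,10,11} on symbol p: members go to different blocks, giving {2,3,11} and {10}.
Split {2,3,11} by δ(·,p) → {2,11} and {3}.
The partition is now stable with 6 blocks: {6} | {2,11} | {7} | {9} | {10} | {3}.
The equivalence class containing 3 is {3}, of size 1.

1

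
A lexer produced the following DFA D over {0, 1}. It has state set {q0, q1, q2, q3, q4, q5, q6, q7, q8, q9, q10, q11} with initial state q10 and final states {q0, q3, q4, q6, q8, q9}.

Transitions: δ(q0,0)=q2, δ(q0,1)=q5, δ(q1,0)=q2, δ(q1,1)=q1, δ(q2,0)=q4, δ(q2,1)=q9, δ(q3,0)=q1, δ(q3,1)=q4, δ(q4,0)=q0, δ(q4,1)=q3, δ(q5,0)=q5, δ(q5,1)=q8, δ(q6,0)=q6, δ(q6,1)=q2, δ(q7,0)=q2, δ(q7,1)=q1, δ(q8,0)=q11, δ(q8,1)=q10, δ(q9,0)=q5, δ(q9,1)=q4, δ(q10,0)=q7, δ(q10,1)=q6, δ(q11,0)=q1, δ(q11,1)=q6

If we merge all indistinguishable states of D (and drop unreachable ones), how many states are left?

Every state is reachable, so we keep all 12.
Start with accepting vs non-accepting: {q0,q3,q4,q6,q8,q9} | {q1,q2,q5,q7,q10,q11}.
Split {q0,q3,q4,q6,q8,q9} by δ(·,0) → {q0,q3,q8,q9} and {q4,q6}.
Split {q0,q3,q8,q9} by δ(·,1) → {q0,q8} and {q3,q9}.
On input 0, block {q1,q2,q5,q7,q10,q11} splits into {q1,q5,q7,q10,q11} and {q2}.
Refine {q0,q8} on symbol 0: members go to different blocks, giving {q0} and {q8}.
Split {q1,q5,q7,q10,q11} by δ(·,0) → {q5,q10,q11} and {q1,q7}.
Refine {q5,q10,q11} on symbol 0: members go to different blocks, giving {q10,q11} and {q5}.
Split {q4,q6} by δ(·,0) → {q4} and {q6}.
On input 0, block {q3,q9} splits into {q3} and {q9}.
The partition is now stable with 10 blocks: {q0} | {q10,q11} | {q4} | {q3} | {q2} | {q8} | {q1,q7} | {q5} | {q6} | {q9}.

10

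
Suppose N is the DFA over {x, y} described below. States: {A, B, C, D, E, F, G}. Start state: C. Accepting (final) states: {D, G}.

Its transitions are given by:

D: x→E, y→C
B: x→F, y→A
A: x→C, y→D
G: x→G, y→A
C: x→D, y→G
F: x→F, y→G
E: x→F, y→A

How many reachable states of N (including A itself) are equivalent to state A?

1

Reachable states from the start: {A,C,D,E,F,G}. Unreachable: {B} — drop them.
Initial partition by acceptance: {D,G} | {A,C,E,F}.
On input x, block {D,G} splits into {D} and {G}.
Refine {A,C,E,F} on symbol x: members go to different blocks, giving {A,E,F} and {C}.
Refine {A,E,F} on symbol x: members go to different blocks, giving {E,F} and {A}.
Refine {E,F} on symbol y: members go to different blocks, giving {E} and {F}.
Stable partition: {D} | {E} | {G} | {C} | {A} | {F} — 6 equivalence classes.
State A belongs to the block {A}, which has 1 states.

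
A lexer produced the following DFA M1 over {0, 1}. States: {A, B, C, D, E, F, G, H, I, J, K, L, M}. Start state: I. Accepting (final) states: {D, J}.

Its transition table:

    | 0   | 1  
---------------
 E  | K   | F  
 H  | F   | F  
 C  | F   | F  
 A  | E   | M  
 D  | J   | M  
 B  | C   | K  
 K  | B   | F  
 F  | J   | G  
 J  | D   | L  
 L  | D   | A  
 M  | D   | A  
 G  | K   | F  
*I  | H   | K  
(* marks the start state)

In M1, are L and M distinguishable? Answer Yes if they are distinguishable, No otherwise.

No

P0 = {D,J} | {A,B,C,E,F,G,H,I,K,L,M}.
On input 0, block {A,B,C,E,F,G,H,I,K,L,M} splits into {A,B,C,E,G,H,I,K} and {F,L,M}.
Split {A,B,C,E,G,H,I,K} by δ(·,0) → {A,B,E,G,I,K} and {C,H}.
Refine {A,B,E,G,I,K} on symbol 0: members go to different blocks, giving {A,E,G,K} and {B,I}.
Refine {A,E,G,K} on symbol 0: members go to different blocks, giving {A,E,G} and {K}.
Refine {A,E,G} on symbol 0: members go to different blocks, giving {E,G} and {A}.
On input 1, block {F,L,M} splits into {L,M} and {F}.
No further refinement is possible. Final partition (8 blocks): {D,J} | {E,G} | {L,M} | {C,H} | {B,I} | {K} | {A} | {F}.
L and M lie in the same block of the stable partition, so they are equivalent — no string distinguishes them.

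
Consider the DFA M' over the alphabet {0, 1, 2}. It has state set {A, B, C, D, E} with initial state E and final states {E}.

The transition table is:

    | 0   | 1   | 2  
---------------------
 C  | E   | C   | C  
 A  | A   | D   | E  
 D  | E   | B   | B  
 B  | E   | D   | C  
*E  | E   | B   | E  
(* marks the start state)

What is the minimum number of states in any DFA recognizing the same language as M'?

States {A} cannot be reached from the start state, so discard them.
Start with accepting vs non-accepting: {E} | {B,C,D}.
The partition is now stable with 2 blocks: {E} | {B,C,D}.

2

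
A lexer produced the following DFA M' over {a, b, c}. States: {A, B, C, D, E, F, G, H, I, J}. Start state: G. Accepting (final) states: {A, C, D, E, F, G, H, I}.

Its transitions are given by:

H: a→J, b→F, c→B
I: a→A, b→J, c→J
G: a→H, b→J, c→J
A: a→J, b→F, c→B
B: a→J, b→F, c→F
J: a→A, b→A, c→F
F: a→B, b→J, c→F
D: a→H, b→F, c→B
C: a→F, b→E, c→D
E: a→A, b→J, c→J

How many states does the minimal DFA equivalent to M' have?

Reachable states from the start: {A,B,F,G,H,J}. Unreachable: {C,D,E,I} — drop them.
Start with accepting vs non-accepting: {A,F,G,H} | {B,J}.
Refine {A,F,G,H} on symbol a: members go to different blocks, giving {A,F,H} and {G}.
On input b, block {A,F,H} splits into {A,H} and {F}.
Refine {B,J} on symbol a: members go to different blocks, giving {B} and {J}.
Stable partition: {A,H} | {B} | {G} | {F} | {J} — 5 equivalence classes.

5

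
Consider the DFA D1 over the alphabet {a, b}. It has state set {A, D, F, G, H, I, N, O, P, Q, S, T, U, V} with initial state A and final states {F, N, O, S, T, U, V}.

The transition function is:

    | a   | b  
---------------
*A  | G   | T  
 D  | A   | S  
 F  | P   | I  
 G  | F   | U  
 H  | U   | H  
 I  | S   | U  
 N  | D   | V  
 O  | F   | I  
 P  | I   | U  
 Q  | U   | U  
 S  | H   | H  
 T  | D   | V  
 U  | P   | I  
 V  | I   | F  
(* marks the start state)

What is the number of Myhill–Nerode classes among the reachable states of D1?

10

First remove the unreachable states {N,O,Q}; 11 states remain.
Start with accepting vs non-accepting: {F,S,T,U,V} | {A,D,G,H,I,P}.
Split {F,S,T,U,V} by δ(·,b) → {F,S,U} and {T,V}.
On input a, block {A,D,G,H,I,P} splits into {A,D,P} and {G,H,I}.
Refine {F,S,U} on symbol a: members go to different blocks, giving {F,U} and {S}.
Split {A,D,P} by δ(·,a) → {A,P} and {D}.
Split {A,P} by δ(·,b) → {A} and {P}.
On input a, block {T,V} splits into {V} and {T}.
Refine {G,H,I} on symbol a: members go to different blocks, giving {G,H} and {I}.
On input b, block {G,H} splits into {G} and {H}.
Stable partition: {F,U} | {A} | {V} | {G} | {S} | {D} | {P} | {T} | {I} | {H} — 10 equivalence classes.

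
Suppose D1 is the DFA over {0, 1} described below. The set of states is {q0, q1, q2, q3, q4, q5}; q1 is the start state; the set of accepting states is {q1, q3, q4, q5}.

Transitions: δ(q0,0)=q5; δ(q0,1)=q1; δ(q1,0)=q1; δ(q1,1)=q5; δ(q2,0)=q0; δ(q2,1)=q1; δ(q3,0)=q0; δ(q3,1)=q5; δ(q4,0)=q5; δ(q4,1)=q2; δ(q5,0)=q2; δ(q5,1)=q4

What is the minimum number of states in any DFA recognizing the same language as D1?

5

States {q3} cannot be reached from the start state, so discard them.
P0 = {q1,q4,q5} | {q0,q2}.
Split {q1,q4,q5} by δ(·,0) → {q1,q4} and {q5}.
Split {q1,q4} by δ(·,0) → {q1} and {q4}.
On input 0, block {q0,q2} splits into {q0} and {q2}.
No further refinement is possible. Final partition (5 blocks): {q1} | {q0} | {q5} | {q4} | {q2}.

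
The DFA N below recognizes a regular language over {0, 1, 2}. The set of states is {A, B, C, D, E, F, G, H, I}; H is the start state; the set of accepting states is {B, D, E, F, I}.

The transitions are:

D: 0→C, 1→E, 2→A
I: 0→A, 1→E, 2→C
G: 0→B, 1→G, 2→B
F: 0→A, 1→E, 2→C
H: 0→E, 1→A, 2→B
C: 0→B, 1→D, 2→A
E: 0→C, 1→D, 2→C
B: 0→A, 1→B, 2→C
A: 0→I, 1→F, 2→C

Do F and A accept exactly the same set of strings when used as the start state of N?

States {G} cannot be reached from the start state, so discard them.
Start with accepting vs non-accepting: {B,D,E,F,I} | {A,C,H}.
On input 1, block {A,C,H} splits into {A,C} and {H}.
Stable partition: {B,D,E,F,I} | {A,C} | {H} — 3 equivalence classes.
F and A end up in different blocks, so they are distinguishable. For instance, the string 'ε' is accepted from only F.

No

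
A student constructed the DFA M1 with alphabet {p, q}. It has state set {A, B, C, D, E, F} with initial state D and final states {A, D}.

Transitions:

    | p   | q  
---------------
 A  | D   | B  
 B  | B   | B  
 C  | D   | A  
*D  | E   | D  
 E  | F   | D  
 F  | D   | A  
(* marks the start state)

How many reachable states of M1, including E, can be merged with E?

First remove the unreachable states {C}; 5 states remain.
Start with accepting vs non-accepting: {A,D} | {B,E,F}.
Split {A,D} by δ(·,p) → {A} and {D}.
Refine {B,E,F} on symbol p: members go to different blocks, giving {B,E} and {F}.
Split {B,E} by δ(·,p) → {B} and {E}.
No further refinement is possible. Final partition (5 blocks): {A} | {B} | {D} | {F} | {E}.
State E belongs to the block {E}, which has 1 states.

1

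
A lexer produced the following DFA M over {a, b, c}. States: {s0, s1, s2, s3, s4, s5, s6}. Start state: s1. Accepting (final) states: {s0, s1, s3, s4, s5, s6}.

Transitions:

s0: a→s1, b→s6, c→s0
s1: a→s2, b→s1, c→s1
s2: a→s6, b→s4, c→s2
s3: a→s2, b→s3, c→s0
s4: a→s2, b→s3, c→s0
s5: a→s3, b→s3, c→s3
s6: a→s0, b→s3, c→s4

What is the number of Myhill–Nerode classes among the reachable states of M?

First remove the unreachable states {s5}; 6 states remain.
Start with accepting vs non-accepting: {s0,s1,s3,s4,s6} | {s2}.
Refine {s0,s1,s3,s4,s6} on symbol a: members go to different blocks, giving {s1,s3,s4} and {s0,s6}.
Refine {s1,s3,s4} on symbol c: members go to different blocks, giving {s3,s4} and {s1}.
Refine {s0,s6} on symbol a: members go to different blocks, giving {s0} and {s6}.
The partition is now stable with 5 blocks: {s3,s4} | {s2} | {s0} | {s1} | {s6}.

5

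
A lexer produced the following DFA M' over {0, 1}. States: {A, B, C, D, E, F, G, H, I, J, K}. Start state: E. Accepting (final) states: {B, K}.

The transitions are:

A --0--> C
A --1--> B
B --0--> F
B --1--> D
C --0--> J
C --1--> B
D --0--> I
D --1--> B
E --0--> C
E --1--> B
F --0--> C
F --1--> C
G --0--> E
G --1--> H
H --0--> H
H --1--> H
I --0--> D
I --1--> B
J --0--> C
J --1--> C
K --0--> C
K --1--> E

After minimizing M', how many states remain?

First remove the unreachable states {A,G,H,K}; 7 states remain.
P0 = {B} | {C,D,E,F,I,J}.
Refine {C,D,E,F,I,J} on symbol 1: members go to different blocks, giving {C,D,E,I} and {F,J}.
Split {C,D,E,I} by δ(·,0) → {D,E,I} and {C}.
Split {D,E,I} by δ(·,0) → {D,I} and {E}.
No further refinement is possible. Final partition (5 blocks): {B} | {D,I} | {F,J} | {C} | {E}.

5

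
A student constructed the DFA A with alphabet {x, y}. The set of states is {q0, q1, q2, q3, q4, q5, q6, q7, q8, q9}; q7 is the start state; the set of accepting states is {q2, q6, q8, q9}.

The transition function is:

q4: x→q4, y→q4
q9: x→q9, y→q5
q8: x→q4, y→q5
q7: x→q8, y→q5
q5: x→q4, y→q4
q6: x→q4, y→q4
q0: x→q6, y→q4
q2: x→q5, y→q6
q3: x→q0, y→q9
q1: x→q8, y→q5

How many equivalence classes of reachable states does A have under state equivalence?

First remove the unreachable states {q0,q1,q2,q3,q6,q9}; 4 states remain.
Start with accepting vs non-accepting: {q8} | {q4,q5,q7}.
Split {q4,q5,q7} by δ(·,x) → {q4,q5} and {q7}.
The partition is now stable with 3 blocks: {q8} | {q4,q5} | {q7}.

3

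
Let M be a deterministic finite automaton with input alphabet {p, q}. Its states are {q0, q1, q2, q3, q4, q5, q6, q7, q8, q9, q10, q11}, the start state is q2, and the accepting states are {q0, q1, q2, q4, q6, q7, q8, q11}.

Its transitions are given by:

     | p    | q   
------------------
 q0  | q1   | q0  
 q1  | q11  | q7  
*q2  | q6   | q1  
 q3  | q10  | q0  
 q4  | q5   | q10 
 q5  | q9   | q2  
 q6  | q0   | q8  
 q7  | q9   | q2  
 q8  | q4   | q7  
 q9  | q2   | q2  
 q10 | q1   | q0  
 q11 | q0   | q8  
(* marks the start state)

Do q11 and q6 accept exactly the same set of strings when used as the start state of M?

First remove the unreachable states {q3}; 11 states remain.
Start with accepting vs non-accepting: {q0,q1,q2,q4,q6,q7,q8,q11} | {q5,q9,q10}.
On input p, block {q0,q1,q2,q4,q6,q7,q8,q11} splits into {q0,q1,q2,q6,q8,q11} and {q4,q7}.
Split {q0,q1,q2,q6,q8,q11} by δ(·,p) → {q0,q1,q2,q6,q11} and {q8}.
On input q, block {q0,q1,q2,q6,q11} splits into {q0,q2} and {q6,q11} and {q1}.
Split {q0,q2} by δ(·,p) → {q0} and {q2}.
Refine {q5,q9,q10} on symbol p: members go to different blocks, giving {q5} and {q9} and {q10}.
Split {q4,q7} by δ(·,p) → {q4} and {q7}.
No further refinement is possible. Final partition (10 blocks): {q0} | {q5} | {q4} | {q8} | {q6,q11} | {q1} | {q2} | {q9} | {q10} | {q7}.
q11 and q6 lie in the same block of the stable partition, so they are equivalent — no string distinguishes them.

Yes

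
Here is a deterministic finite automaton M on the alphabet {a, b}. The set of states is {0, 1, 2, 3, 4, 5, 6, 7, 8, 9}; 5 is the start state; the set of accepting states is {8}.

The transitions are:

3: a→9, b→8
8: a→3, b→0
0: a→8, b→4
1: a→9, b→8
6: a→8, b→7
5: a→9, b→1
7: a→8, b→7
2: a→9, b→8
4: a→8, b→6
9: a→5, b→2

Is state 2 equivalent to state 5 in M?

No

Every state is reachable, so we keep all 10.
P0 = {8} | {0,1,2,3,4,5,6,7,9}.
Refine {0,1,2,3,4,5,6,7,9} on symbol a: members go to different blocks, giving {1,2,3,5,9} and {0,4,6,7}.
Refine {1,2,3,5,9} on symbol b: members go to different blocks, giving {1,2,3} and {5,9}.
No further refinement is possible. Final partition (4 blocks): {8} | {1,2,3} | {0,4,6,7} | {5,9}.
2 and 5 end up in different blocks, so they are distinguishable. For instance, the string 'b' is accepted from only 2.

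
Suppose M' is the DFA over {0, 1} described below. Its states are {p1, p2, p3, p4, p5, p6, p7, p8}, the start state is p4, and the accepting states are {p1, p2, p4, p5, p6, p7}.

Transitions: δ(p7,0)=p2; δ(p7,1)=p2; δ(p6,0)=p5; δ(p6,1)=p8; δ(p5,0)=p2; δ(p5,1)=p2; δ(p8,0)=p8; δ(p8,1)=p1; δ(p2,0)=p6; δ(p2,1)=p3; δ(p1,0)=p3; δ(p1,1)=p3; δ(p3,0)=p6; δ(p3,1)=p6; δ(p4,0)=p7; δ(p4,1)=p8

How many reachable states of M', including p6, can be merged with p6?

Every state is reachable, so we keep all 8.
P0 = {p1,p2,p4,p5,p6,p7} | {p3,p8}.
Split {p1,p2,p4,p5,p6,p7} by δ(·,0) → {p2,p4,p5,p6,p7} and {p1}.
Refine {p2,p4,p5,p6,p7} on symbol 1: members go to different blocks, giving {p2,p4,p6} and {p5,p7}.
Refine {p2,p4,p6} on symbol 0: members go to different blocks, giving {p4,p6} and {p2}.
Refine {p3,p8} on symbol 0: members go to different blocks, giving {p3} and {p8}.
The partition is now stable with 6 blocks: {p4,p6} | {p3} | {p1} | {p5,p7} | {p2} | {p8}.
State p6 belongs to the block {p4,p6}, which has 2 states.

2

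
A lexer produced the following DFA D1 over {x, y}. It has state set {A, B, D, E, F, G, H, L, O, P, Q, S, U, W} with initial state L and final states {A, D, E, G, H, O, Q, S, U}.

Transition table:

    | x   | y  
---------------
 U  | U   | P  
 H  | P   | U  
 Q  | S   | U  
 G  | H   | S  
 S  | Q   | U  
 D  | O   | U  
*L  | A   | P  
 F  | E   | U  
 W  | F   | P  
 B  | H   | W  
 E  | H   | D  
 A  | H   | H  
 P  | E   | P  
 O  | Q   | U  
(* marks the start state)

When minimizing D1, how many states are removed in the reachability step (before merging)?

Starting at L and following transitions, the reachable set is {A, D, E, H, L, O, P, Q, S, U}. That leaves B, F, G, W unreachable — 4 in total.

4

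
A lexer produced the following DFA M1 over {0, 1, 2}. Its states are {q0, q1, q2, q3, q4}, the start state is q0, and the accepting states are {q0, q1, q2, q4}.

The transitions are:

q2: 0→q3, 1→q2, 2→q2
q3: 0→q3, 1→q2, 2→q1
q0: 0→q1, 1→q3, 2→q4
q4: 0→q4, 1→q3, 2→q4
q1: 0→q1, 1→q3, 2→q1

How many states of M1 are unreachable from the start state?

0

A breadth-first search from the start state visits every state.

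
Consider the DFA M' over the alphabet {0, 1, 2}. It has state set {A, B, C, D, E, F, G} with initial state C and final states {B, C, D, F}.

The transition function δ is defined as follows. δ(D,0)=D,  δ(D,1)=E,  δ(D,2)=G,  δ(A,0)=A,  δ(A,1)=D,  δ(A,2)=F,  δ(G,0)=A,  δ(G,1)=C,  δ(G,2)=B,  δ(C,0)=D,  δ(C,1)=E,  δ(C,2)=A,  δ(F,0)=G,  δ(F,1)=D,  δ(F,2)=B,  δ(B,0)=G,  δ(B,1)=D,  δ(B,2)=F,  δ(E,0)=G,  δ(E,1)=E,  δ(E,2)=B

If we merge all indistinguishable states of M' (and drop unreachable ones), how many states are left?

4

All states are reachable from the start state.
P0 = {B,C,D,F} | {A,E,G}.
On input 0, block {B,C,D,F} splits into {B,F} and {C,D}.
Split {A,E,G} by δ(·,1) → {A,G} and {E}.
Stable partition: {B,F} | {A,G} | {C,D} | {E} — 4 equivalence classes.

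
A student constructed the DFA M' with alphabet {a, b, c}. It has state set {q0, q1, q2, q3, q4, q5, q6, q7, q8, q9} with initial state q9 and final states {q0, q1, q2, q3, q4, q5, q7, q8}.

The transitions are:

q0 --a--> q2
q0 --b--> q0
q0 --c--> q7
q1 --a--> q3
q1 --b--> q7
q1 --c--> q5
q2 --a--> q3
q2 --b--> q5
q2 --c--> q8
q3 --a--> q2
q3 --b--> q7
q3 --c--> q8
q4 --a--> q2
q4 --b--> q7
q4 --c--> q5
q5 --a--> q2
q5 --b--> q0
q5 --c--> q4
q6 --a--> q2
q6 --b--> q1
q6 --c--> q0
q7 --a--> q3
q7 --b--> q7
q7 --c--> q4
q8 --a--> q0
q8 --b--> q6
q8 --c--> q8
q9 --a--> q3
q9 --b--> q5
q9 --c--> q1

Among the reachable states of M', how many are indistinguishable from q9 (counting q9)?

P0 = {q0,q1,q2,q3,q4,q5,q7,q8} | {q6,q9}.
Split {q0,q1,q2,q3,q4,q5,q7,q8} by δ(·,b) → {q0,q1,q2,q3,q4,q5,q7} and {q8}.
Refine {q0,q1,q2,q3,q4,q5,q7} on symbol c: members go to different blocks, giving {q0,q1,q4,q5,q7} and {q2,q3}.
The partition is now stable with 4 blocks: {q0,q1,q4,q5,q7} | {q6,q9} | {q8} | {q2,q3}.
State q9 belongs to the block {q6,q9}, which has 2 states.

2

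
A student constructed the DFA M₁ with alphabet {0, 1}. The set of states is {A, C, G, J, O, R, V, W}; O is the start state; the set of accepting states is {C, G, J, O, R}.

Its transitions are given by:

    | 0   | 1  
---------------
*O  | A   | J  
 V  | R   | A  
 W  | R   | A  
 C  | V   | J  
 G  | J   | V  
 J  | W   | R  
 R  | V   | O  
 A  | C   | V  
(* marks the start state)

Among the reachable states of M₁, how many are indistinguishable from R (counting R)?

First remove the unreachable states {G}; 7 states remain.
P0 = {C,J,O,R} | {A,V,W}.
Stable partition: {C,J,O,R} | {A,V,W} — 2 equivalence classes.
State R belongs to the block {C,J,O,R}, which has 4 states.

4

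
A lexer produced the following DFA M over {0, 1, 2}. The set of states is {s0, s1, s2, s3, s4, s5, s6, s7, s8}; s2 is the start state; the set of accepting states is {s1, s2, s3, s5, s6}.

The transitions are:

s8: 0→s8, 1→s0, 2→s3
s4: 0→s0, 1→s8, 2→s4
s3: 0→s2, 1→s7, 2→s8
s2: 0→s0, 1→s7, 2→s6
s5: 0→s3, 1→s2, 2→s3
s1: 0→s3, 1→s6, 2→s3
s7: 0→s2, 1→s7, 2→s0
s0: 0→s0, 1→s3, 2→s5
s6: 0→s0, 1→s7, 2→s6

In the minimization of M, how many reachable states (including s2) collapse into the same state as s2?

2

First remove the unreachable states {s1,s4}; 7 states remain.
Initial partition by acceptance: {s2,s3,s5,s6} | {s0,s7,s8}.
On input 0, block {s2,s3,s5,s6} splits into {s2,s6} and {s3,s5}.
On input 0, block {s0,s7,s8} splits into {s0,s8} and {s7}.
Split {s0,s8} by δ(·,1) → {s0} and {s8}.
On input 0, block {s3,s5} splits into {s3} and {s5}.
No further refinement is possible. Final partition (6 blocks): {s2,s6} | {s0} | {s3} | {s7} | {s8} | {s5}.
State s2 belongs to the block {s2,s6}, which has 2 states.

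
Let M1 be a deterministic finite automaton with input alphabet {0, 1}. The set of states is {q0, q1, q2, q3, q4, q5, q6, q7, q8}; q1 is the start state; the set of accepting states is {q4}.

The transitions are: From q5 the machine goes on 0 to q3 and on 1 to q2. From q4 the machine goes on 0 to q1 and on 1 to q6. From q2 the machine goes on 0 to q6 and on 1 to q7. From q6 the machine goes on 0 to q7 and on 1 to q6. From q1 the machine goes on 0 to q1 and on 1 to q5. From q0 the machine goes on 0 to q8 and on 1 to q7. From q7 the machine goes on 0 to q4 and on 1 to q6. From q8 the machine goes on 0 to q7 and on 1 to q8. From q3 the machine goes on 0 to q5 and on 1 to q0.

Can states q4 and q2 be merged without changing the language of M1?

P0 = {q4} | {q0,q1,q2,q3,q5,q6,q7,q8}.
Refine {q0,q1,q2,q3,q5,q6,q7,q8} on symbol 0: members go to different blocks, giving {q0,q1,q2,q3,q5,q6,q8} and {q7}.
On input 0, block {q0,q1,q2,q3,q5,q6,q8} splits into {q0,q1,q2,q3,q5} and {q6,q8}.
On input 0, block {q0,q1,q2,q3,q5} splits into {q1,q3,q5} and {q0,q2}.
Split {q1,q3,q5} by δ(·,1) → {q3,q5} and {q1}.
Stable partition: {q4} | {q3,q5} | {q7} | {q6,q8} | {q0,q2} | {q1} — 6 equivalence classes.
q4 and q2 end up in different blocks, so they are distinguishable. For instance, the string 'ε' is accepted from only q4.

No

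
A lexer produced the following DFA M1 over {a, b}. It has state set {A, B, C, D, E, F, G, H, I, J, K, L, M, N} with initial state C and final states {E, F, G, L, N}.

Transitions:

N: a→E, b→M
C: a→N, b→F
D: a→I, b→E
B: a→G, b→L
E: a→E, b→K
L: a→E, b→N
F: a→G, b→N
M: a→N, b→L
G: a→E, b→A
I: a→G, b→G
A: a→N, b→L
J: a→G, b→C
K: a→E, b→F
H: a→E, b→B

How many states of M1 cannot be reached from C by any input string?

5

No path from C leads to B, D, H, I, J; the other 9 states are all reachable.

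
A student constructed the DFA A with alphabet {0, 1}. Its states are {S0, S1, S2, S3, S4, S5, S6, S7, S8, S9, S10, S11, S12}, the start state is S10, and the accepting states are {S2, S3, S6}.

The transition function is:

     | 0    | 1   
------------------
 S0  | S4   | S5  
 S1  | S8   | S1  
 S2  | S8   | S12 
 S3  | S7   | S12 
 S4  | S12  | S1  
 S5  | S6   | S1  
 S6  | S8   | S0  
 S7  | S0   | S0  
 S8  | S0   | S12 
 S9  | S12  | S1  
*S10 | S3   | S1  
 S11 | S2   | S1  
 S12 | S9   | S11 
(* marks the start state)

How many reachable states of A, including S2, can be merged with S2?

All states are reachable from the start state.
Initial partition by acceptance: {S2,S3,S6} | {S0,S1,S4,S5,S7,S8,S9,S10,S11,S12}.
On input 0, block {S0,S1,S4,S5,S7,S8,S9,S10,S11,S12} splits into {S0,S1,S4,S7,S8,S9,S12} and {S5,S10,S11}.
On input 1, block {S0,S1,S4,S7,S8,S9,S12} splits into {S1,S4,S7,S8,S9} and {S0,S12}.
Split {S1,S4,S7,S8,S9} by δ(·,0) → {S4,S7,S8,S9} and {S1}.
Split {S4,S7,S8,S9} by δ(·,1) → {S4,S9} and {S7,S8}.
No further refinement is possible. Final partition (6 blocks): {S2,S3,S6} | {S4,S9} | {S5,S10,S11} | {S0,S12} | {S1} | {S7,S8}.
The equivalence class containing S2 is {S2,S3,S6}, of size 3.

3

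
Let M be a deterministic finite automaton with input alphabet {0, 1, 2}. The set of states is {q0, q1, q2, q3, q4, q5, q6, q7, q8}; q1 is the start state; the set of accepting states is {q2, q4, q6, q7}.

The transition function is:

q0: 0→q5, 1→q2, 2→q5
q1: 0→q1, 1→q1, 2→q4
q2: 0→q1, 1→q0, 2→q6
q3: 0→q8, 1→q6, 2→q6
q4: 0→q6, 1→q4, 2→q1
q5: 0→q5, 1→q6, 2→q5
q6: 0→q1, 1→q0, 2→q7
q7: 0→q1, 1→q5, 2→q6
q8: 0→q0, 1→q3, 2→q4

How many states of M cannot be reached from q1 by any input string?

Starting at q1 and following transitions, the reachable set is {q0, q1, q2, q4, q5, q6, q7}. That leaves q3, q8 unreachable — 2 in total.

2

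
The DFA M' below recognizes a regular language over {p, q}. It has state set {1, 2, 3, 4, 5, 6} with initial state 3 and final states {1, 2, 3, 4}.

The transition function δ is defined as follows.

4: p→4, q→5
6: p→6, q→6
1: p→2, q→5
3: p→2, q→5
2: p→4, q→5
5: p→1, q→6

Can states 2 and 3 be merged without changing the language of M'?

Yes

All states are reachable from the start state.
P0 = {1,2,3,4} | {5,6}.
Split {5,6} by δ(·,p) → {5} and {6}.
No further refinement is possible. Final partition (3 blocks): {1,2,3,4} | {5} | {6}.
2 and 3 lie in the same block of the stable partition, so they are equivalent — no string distinguishes them.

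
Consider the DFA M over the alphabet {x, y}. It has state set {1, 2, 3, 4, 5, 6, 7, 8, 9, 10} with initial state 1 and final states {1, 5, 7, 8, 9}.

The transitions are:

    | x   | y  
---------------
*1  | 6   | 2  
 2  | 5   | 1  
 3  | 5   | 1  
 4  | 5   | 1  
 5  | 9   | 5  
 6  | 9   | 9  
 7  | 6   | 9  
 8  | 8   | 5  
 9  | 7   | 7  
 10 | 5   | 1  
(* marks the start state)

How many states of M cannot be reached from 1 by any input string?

4

No path from 1 leads to 3, 4, 8, 10; the other 6 states are all reachable.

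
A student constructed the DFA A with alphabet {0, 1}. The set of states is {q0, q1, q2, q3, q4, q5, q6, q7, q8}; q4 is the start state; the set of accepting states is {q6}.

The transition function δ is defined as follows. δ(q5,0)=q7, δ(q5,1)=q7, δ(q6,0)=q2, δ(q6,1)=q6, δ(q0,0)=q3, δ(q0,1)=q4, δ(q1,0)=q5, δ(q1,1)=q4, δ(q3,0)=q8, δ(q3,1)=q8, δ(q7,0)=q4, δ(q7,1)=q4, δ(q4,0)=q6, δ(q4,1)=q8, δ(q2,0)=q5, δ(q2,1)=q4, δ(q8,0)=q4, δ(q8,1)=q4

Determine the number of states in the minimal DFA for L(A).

5

First remove the unreachable states {q0,q1,q3}; 6 states remain.
Initial partition by acceptance: {q6} | {q2,q4,q5,q7,q8}.
Refine {q2,q4,q5,q7,q8} on symbol 0: members go to different blocks, giving {q2,q5,q7,q8} and {q4}.
Split {q2,q5,q7,q8} by δ(·,0) → {q2,q5} and {q7,q8}.
Split {q2,q5} by δ(·,0) → {q2} and {q5}.
Stable partition: {q6} | {q2} | {q4} | {q7,q8} | {q5} — 5 equivalence classes.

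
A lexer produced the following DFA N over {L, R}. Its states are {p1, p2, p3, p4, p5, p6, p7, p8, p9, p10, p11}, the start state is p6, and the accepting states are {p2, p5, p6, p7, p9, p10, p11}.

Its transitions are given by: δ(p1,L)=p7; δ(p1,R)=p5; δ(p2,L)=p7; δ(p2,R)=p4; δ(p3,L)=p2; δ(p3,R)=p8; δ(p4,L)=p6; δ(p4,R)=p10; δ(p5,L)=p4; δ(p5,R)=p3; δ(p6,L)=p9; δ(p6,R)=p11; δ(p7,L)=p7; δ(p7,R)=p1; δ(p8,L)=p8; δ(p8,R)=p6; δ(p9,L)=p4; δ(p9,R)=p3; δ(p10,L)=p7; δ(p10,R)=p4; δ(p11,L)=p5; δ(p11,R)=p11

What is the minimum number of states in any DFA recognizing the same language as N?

Every state is reachable, so we keep all 11.
Start with accepting vs non-accepting: {p2,p5,p6,p7,p9,p10,p11} | {p1,p3,p4,p8}.
Refine {p2,p5,p6,p7,p9,p10,p11} on symbol L: members go to different blocks, giving {p2,p6,p7,p10,p11} and {p5,p9}.
On input L, block {p2,p6,p7,p10,p11} splits into {p2,p7,p10} and {p6,p11}.
On input L, block {p1,p3,p4,p8} splits into {p1,p3} and {p4} and {p8}.
Refine {p2,p7,p10} on symbol R: members go to different blocks, giving {p2,p10} and {p7}.
Split {p1,p3} by δ(·,L) → {p1} and {p3}.
Stable partition: {p2,p10} | {p1} | {p5,p9} | {p6,p11} | {p4} | {p8} | {p7} | {p3} — 8 equivalence classes.

8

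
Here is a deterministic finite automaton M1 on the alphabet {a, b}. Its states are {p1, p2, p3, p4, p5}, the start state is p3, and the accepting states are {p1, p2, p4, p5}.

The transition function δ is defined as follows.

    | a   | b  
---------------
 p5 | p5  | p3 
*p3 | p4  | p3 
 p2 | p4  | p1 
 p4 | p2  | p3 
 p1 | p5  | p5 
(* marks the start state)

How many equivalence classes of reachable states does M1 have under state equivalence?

5

All states are reachable from the start state.
P0 = {p1,p2,p4,p5} | {p3}.
Split {p1,p2,p4,p5} by δ(·,b) → {p1,p2} and {p4,p5}.
Refine {p1,p2} on symbol b: members go to different blocks, giving {p1} and {p2}.
Split {p4,p5} by δ(·,a) → {p4} and {p5}.
Stable partition: {p1} | {p3} | {p4} | {p2} | {p5} — 5 equivalence classes.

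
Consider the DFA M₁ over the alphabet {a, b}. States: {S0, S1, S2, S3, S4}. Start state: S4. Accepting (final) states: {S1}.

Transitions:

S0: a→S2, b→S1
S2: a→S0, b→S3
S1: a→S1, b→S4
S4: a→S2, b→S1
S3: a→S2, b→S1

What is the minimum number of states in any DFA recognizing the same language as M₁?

3

P0 = {S1} | {S0,S2,S3,S4}.
On input b, block {S0,S2,S3,S4} splits into {S0,S3,S4} and {S2}.
Stable partition: {S1} | {S0,S3,S4} | {S2} — 3 equivalence classes.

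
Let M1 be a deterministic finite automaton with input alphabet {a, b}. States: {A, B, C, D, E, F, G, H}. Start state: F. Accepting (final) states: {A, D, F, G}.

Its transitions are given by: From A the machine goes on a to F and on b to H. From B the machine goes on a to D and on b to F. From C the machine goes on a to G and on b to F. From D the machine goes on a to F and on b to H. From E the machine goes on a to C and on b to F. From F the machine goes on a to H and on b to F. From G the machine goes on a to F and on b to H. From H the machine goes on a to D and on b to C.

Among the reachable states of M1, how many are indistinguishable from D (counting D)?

States {A,B,E} cannot be reached from the start state, so discard them.
Initial partition by acceptance: {D,F,G} | {C,H}.
Refine {D,F,G} on symbol a: members go to different blocks, giving {D,G} and {F}.
Split {C,H} by δ(·,b) → {C} and {H}.
Stable partition: {D,G} | {C} | {F} | {H} — 4 equivalence classes.
State D belongs to the block {D,G}, which has 2 states.

2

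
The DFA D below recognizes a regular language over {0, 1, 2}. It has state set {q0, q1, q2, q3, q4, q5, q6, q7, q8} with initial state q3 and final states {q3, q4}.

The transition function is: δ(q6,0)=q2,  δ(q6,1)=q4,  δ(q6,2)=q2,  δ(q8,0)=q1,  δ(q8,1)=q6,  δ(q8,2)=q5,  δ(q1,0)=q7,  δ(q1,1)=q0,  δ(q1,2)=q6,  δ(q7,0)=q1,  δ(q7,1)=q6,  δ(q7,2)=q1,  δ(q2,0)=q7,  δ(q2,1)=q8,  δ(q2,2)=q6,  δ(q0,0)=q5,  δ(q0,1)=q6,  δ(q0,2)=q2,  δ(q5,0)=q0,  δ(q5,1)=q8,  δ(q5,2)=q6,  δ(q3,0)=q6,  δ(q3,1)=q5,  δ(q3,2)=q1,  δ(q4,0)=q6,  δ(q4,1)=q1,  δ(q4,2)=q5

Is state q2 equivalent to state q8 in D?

Every state is reachable, so we keep all 9.
Initial partition by acceptance: {q3,q4} | {q0,q1,q2,q5,q6,q7,q8}.
Refine {q0,q1,q2,q5,q6,q7,q8} on symbol 1: members go to different blocks, giving {q0,q1,q2,q5,q7,q8} and {q6}.
Refine {q0,q1,q2,q5,q7,q8} on symbol 1: members go to different blocks, giving {q0,q7,q8} and {q1,q2,q5}.
No further refinement is possible. Final partition (4 blocks): {q3,q4} | {q0,q7,q8} | {q6} | {q1,q2,q5}.
q2 and q8 end up in different blocks, so they are distinguishable. For instance, the string '11' is accepted from only q8.

No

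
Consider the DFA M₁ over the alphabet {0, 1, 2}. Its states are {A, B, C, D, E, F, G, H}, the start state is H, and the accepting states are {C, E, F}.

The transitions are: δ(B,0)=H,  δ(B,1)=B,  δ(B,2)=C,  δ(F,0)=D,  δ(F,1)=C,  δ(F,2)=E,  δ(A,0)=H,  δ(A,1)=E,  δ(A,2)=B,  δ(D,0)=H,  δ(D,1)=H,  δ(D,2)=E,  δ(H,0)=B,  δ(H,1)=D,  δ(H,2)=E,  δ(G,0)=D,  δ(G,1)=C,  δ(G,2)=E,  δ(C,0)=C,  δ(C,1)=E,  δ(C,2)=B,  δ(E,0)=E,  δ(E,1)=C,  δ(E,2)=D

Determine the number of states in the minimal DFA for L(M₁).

First remove the unreachable states {A,F,G}; 5 states remain.
P0 = {C,E} | {B,D,H}.
No further refinement is possible. Final partition (2 blocks): {C,E} | {B,D,H}.

2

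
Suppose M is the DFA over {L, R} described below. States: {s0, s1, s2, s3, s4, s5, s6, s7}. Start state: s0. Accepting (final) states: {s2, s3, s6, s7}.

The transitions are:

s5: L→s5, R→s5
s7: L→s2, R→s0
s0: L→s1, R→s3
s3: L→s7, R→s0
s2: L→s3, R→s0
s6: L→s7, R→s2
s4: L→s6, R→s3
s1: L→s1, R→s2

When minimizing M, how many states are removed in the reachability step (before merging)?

3

Starting at s0 and following transitions, the reachable set is {s0, s1, s2, s3, s7}. That leaves s4, s5, s6 unreachable — 3 in total.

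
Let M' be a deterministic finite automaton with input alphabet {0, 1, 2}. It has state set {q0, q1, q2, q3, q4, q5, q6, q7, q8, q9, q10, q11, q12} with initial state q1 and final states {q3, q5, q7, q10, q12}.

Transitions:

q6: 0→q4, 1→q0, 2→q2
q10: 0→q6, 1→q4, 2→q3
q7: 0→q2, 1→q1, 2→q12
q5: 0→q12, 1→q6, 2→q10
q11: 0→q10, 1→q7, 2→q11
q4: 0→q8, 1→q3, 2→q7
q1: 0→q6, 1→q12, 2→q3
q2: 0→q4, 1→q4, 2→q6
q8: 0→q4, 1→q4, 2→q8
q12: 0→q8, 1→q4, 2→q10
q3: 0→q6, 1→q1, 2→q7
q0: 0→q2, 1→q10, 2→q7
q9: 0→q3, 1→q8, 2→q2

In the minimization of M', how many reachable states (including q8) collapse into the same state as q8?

3

Reachable states from the start: {q0,q1,q2,q3,q4,q6,q7,q8,q10,q12}. Unreachable: {q5,q9,q11} — drop them.
Start with accepting vs non-accepting: {q3,q7,q10,q12} | {q0,q1,q2,q4,q6,q8}.
On input 1, block {q0,q1,q2,q4,q6,q8} splits into {q0,q1,q4} and {q2,q6,q8}.
No further refinement is possible. Final partition (3 blocks): {q3,q7,q10,q12} | {q0,q1,q4} | {q2,q6,q8}.
State q8 belongs to the block {q2,q6,q8}, which has 3 states.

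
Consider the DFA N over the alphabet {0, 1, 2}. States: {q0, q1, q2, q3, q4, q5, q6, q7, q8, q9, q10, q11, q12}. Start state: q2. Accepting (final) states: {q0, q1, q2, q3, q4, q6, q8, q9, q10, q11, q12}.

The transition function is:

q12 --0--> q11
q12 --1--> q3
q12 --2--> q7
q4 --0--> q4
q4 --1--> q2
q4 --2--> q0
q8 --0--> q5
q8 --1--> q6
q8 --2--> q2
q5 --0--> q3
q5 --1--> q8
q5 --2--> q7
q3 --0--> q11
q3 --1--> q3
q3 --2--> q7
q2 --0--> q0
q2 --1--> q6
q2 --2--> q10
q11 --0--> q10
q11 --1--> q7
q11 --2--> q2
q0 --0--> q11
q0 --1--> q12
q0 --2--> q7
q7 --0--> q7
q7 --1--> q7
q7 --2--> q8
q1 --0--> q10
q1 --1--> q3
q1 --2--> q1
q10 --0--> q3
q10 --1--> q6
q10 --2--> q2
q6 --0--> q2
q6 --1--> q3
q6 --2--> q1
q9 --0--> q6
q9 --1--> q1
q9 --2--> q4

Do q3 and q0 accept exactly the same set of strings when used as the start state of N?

Yes

States {q4,q9} cannot be reached from the start state, so discard them.
P0 = {q0,q1,q2,q3,q6,q8,q10,q11,q12} | {q5,q7}.
Refine {q0,q1,q2,q3,q6,q8,q10,q11,q12} on symbol 0: members go to different blocks, giving {q0,q1,q2,q3,q6,q10,q11,q12} and {q8}.
Split {q0,q1,q2,q3,q6,q10,q11,q12} by δ(·,1) → {q0,q1,q2,q3,q6,q10,q12} and {q11}.
Split {q0,q1,q2,q3,q6,q10,q12} by δ(·,0) → {q1,q2,q6,q10} and {q0,q3,q12}.
Split {q1,q2,q6,q10} by δ(·,0) → {q1,q6} and {q2,q10}.
On input 0, block {q5,q7} splits into {q5} and {q7}.
Stable partition: {q1,q6} | {q5} | {q8} | {q11} | {q0,q3,q12} | {q2,q10} | {q7} — 7 equivalence classes.
q3 and q0 lie in the same block of the stable partition, so they are equivalent — no string distinguishes them.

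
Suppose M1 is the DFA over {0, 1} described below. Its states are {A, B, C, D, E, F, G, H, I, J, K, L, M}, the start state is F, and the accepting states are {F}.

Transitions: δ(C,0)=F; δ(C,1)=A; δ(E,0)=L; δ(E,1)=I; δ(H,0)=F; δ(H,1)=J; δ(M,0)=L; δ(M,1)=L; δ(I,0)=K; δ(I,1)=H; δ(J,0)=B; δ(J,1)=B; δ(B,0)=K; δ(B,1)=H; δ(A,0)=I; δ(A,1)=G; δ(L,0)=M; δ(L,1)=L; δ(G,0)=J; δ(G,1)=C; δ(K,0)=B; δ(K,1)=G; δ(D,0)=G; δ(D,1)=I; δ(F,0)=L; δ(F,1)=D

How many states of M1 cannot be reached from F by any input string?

1

Starting at F and following transitions, the reachable set is {A, B, C, D, F, G, H, I, J, K, L, M}. That leaves E unreachable — 1 in total.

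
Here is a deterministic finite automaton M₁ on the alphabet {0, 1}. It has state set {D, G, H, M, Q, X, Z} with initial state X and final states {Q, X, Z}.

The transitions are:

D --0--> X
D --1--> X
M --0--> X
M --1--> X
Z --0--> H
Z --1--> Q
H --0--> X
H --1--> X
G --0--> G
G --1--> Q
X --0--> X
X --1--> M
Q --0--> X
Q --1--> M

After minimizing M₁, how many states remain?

2

Reachable states from the start: {M,X}. Unreachable: {D,G,H,Q,Z} — drop them.
P0 = {X} | {M}.
The partition is now stable with 2 blocks: {X} | {M}.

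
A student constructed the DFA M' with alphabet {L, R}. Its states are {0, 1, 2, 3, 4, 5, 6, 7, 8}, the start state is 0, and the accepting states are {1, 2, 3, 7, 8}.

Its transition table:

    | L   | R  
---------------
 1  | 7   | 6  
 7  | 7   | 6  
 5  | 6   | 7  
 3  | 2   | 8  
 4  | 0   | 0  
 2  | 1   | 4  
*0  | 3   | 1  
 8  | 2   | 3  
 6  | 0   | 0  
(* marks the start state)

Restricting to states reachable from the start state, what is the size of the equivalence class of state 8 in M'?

2

First remove the unreachable states {5}; 8 states remain.
Initial partition by acceptance: {1,2,3,7,8} | {0,4,6}.
On input R, block {1,2,3,7,8} splits into {1,2,7} and {3,8}.
Refine {0,4,6} on symbol L: members go to different blocks, giving {4,6} and {0}.
The partition is now stable with 4 blocks: {1,2,7} | {4,6} | {3,8} | {0}.
The equivalence class containing 8 is {3,8}, of size 2.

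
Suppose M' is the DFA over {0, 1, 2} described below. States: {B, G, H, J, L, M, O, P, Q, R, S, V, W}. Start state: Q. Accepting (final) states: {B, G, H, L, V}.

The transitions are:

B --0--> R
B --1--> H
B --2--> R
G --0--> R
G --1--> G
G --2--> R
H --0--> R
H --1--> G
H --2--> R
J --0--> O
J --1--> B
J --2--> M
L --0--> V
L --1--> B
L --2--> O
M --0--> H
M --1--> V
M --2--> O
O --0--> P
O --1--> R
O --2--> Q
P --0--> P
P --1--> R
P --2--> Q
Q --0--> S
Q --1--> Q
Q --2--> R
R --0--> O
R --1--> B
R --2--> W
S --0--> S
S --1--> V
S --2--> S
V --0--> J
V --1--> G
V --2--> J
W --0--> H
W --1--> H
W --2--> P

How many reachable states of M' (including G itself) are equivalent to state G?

States {L} cannot be reached from the start state, so discard them.
P0 = {B,G,H,V} | {J,M,O,P,Q,R,S,W}.
Split {J,M,O,P,Q,R,S,W} by δ(·,0) → {J,O,P,Q,R,S} and {M,W}.
Split {J,O,P,Q,R,S} by δ(·,1) → {J,R,S} and {O,P,Q}.
Refine {J,R,S} on symbol 0: members go to different blocks, giving {J,R} and {S}.
Refine {O,P,Q} on symbol 0: members go to different blocks, giving {O,P} and {Q}.
Stable partition: {B,G,H,V} | {J,R} | {M,W} | {O,P} | {S} | {Q} — 6 equivalence classes.
The equivalence class containing G is {B,G,H,V}, of size 4.

4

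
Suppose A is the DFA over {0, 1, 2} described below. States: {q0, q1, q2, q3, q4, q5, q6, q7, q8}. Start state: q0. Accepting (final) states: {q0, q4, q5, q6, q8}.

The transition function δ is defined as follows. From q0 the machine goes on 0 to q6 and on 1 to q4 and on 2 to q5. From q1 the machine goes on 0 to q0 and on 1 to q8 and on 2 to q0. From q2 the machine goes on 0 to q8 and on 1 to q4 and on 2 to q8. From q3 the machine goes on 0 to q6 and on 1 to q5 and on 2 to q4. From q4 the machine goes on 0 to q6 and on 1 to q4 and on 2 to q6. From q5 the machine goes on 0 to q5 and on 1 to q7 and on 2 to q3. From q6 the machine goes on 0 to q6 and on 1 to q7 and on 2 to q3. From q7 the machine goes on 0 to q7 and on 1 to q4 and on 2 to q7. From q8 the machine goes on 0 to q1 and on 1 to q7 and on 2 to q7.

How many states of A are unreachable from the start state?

3

BFS from q0 reaches {q0, q3, q4, q5, q6, q7}; the 3 state(s) q1, q2, q8 are never visited.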